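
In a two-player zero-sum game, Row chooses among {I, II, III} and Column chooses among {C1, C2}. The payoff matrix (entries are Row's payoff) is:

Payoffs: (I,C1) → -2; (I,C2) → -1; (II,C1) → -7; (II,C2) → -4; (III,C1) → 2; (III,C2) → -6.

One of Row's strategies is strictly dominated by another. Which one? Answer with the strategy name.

I gives a strictly higher payoff than II against every column: -2 > -7, -1 > -4.
So II is strictly dominated and Row never plays it.

II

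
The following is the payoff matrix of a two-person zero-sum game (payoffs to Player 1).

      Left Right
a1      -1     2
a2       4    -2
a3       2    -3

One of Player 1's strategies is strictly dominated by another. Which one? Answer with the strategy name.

a3

a2 gives a strictly higher payoff than a3 against every column: 4 > 2, -2 > -3.
So a3 is strictly dominated and Player 1 never plays it.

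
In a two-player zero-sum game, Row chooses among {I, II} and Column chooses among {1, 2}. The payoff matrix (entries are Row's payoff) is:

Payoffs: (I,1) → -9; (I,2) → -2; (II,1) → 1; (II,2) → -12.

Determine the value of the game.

-11/2

Row minima: I → -9, II → -12; maximin = -9.
Column maxima: 1 → 1, 2 → -2; minimax = -2.
-9 ≠ -2, so there is no saddle point; optimal play is mixed.
Let Row play I with probability p. Expected payoff against 1: (-9)p + 1(1−p) = −10p + 1; against 2: (-2)p + (-12)(1−p) = 10p − 12.
Setting these equal: −10p + 1 = 10p − 12 ⇒ −20p = -13 ⇒ p = 13/20, and the value is (-10)·(13/20) + 1 = -11/2.
For Column: with q = P(1), equating I's and II's payoffs gives −7q − 2 = 13q − 12 ⇒ q = 1/2.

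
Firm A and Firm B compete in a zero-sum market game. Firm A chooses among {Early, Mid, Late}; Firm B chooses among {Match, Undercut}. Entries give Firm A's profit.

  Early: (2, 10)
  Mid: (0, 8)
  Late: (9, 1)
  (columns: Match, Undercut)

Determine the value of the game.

11/2

Row minima: Early → 2, Mid → 0, Late → 1; maximin = 2.
Column maxima: Match → 9, Undercut → 10; minimax = 9.
2 ≠ 9, so there is no saddle point; optimal play is mixed.
Mid is strictly dominated by Early, so Firm A never plays it.
On the remaining 2×2 (Early, Late vs Match, Undercut):
Let Firm A play Early with probability p. Expected payoff against Match: 2p + 9(1−p) = −7p + 9; against Undercut: 10p + 1(1−p) = 9p + 1.
Setting these equal: −7p + 9 = 9p + 1 ⇒ −16p = -8 ⇒ p = 1/2, and the value is (-7)·(1/2) + 9 = 11/2.
For Firm B: with q = P(Match), equating Early's and Late's payoffs gives −8q + 10 = 8q + 1 ⇒ q = 9/16.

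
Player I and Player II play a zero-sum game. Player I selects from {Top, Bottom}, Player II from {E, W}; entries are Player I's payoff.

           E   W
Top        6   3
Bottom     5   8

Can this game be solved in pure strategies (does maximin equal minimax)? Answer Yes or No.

No

Row minima: Top → 3, Bottom → 5; maximin = 5.
Column maxima: E → 6, W → 8; minimax = 6.
5 ≠ 6, so no pure-strategy equilibrium exists.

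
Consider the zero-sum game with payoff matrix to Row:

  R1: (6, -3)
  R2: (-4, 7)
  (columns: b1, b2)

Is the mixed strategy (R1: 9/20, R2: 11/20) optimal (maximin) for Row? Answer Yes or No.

No

Against b1 this mix gives (9/20)·6 + (11/20)·(-4) = 1/2.
Against b2 this mix gives (9/20)·(-3) + (11/20)·7 = 5/2.
Column will play b1, holding Row to 1/2. Shifting weight toward the row that does better against b1 would raise this floor (the equalizing mix achieves 3/2 against both b1 and b2), so the proposed strategy is not optimal.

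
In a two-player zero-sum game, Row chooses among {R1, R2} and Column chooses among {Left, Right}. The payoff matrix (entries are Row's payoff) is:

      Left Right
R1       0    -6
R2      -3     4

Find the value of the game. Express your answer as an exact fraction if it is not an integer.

Row minima: R1 → -6, R2 → -3; maximin = -3.
Column maxima: Left → 0, Right → 4; minimax = 0.
-3 ≠ 0, so there is no saddle point; optimal play is mixed.
Let Row play R1 with probability p. Expected payoff against Left: 0p + (-3)(1−p) = 3p − 3; against Right: (-6)p + 4(1−p) = −10p + 4.
Setting these equal: 3p − 3 = −10p + 4 ⇒ 13p = 7 ⇒ p = 7/13, and the value is (3)·(7/13) − 3 = -18/13.
For Column: with q = P(Left), equating R1's and R2's payoffs gives 6q − 6 = −7q + 4 ⇒ q = 10/13.

-18/13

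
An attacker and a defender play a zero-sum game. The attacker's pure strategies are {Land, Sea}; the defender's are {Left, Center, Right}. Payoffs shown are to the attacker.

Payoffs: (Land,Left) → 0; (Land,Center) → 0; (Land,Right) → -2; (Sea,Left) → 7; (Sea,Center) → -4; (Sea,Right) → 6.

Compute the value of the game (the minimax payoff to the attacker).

-2/3

Row minima: Land → -2, Sea → -4; maximin = -2.
Column maxima: Left → 7, Center → 0, Right → 6; minimax = 0.
-2 ≠ 0, so there is no saddle point; optimal play is mixed.
Left is strictly dominated by Right (it gives the attacker strictly more in every row), so the defender never plays it.
On the remaining 2×2 (Land, Sea vs Center, Right):
Let the attacker play Land with probability p. Expected payoff against Center: 0p + (-4)(1−p) = 4p − 4; against Right: (-2)p + 6(1−p) = −8p + 6.
Setting these equal: 4p − 4 = −8p + 6 ⇒ 12p = 10 ⇒ p = 5/6, and the value is (4)·(5/6) − 4 = -2/3.
For the defender: with q = P(Center), equating Land's and Sea's payoffs gives 2q − 2 = −10q + 6 ⇒ q = 2/3.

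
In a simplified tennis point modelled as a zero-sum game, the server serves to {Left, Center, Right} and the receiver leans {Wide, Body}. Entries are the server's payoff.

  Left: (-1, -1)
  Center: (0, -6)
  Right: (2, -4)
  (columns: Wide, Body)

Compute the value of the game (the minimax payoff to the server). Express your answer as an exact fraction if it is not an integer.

Row minima: Left → -1, Center → -6, Right → -4; maximin = -1.
Column maxima: Wide → 2, Body → -1; minimax = -1.
Since maximin = minimax = -1, there is a saddle point and the value is -1.

-1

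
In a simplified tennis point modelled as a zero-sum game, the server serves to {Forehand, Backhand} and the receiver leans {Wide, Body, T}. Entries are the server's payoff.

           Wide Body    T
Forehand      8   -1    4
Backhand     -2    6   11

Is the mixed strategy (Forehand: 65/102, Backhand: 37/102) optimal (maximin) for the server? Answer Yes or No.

Against Wide this mix gives (65/102)·8 + (37/102)·(-2) = 223/51.
Against Body this mix gives (65/102)·(-1) + (37/102)·6 = 157/102.
Against T this mix gives (65/102)·4 + (37/102)·11 = 667/102.
The receiver will play Body, holding the server to 157/102. Shifting weight toward the row that does better against Body would raise this floor (the equalizing mix achieves 46/17 against both Body and Wide), so the proposed strategy is not optimal.

No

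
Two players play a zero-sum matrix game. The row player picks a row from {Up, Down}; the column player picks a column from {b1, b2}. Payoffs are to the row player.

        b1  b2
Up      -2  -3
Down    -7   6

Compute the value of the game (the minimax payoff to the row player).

Row minima: Up → -3, Down → -7; maximin = -3.
Column maxima: b1 → -2, b2 → 6; minimax = -2.
-3 ≠ -2, so there is no saddle point; optimal play is mixed.
Let the row player play Up with probability p. Expected payoff against b1: (-2)p + (-7)(1−p) = 5p − 7; against b2: (-3)p + 6(1−p) = −9p + 6.
Setting these equal: 5p − 7 = −9p + 6 ⇒ 14p = 13 ⇒ p = 13/14, and the value is (5)·(13/14) − 7 = -33/14.
For the column player: with q = P(b1), equating Up's and Down's payoffs gives q − 3 = −13q + 6 ⇒ q = 9/14.

-33/14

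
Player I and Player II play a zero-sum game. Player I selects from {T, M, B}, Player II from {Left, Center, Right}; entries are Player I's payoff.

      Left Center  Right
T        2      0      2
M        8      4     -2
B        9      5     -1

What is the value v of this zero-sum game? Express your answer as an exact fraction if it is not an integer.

5/4

Row minima: T → 0, M → -2, B → -1; maximin = 0.
Column maxima: Left → 9, Center → 5, Right → 2; minimax = 2.
0 ≠ 2, so there is no saddle point; optimal play is mixed.
M is strictly dominated by B, so Player I never plays it.
Left is strictly dominated by Center (it gives Player I strictly more in every row), so Player II never plays it.
On the remaining 2×2 (T, B vs Center, Right):
Let Player I play T with probability p. Expected payoff against Center: 0p + 5(1−p) = −5p + 5; against Right: 2p + (-1)(1−p) = 3p − 1.
Setting these equal: −5p + 5 = 3p − 1 ⇒ −8p = -6 ⇒ p = 3/4, and the value is (-5)·(3/4) + 5 = 5/4.
For Player II: with q = P(Center), equating T's and B's payoffs gives −2q + 2 = 6q − 1 ⇒ q = 3/8.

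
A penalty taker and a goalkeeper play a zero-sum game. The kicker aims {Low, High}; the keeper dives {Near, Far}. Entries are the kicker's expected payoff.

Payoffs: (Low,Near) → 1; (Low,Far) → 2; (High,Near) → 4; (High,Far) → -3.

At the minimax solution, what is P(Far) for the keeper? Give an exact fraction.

3/8

Row minima: Low → 1, High → -3; maximin = 1.
Column maxima: Near → 4, Far → 2; minimax = 2.
1 ≠ 2, so there is no saddle point; optimal play is mixed.
Let the kicker play Low with probability p. Expected payoff against Near: 1p + 4(1−p) = −3p + 4; against Far: 2p + (-3)(1−p) = 5p − 3.
Setting these equal: −3p + 4 = 5p − 3 ⇒ −8p = -7 ⇒ p = 7/8, and the value is (-3)·(7/8) + 4 = 11/8.
For the keeper: with q = P(Near), equating Low's and High's payoffs gives −q + 2 = 7q − 3 ⇒ q = 5/8.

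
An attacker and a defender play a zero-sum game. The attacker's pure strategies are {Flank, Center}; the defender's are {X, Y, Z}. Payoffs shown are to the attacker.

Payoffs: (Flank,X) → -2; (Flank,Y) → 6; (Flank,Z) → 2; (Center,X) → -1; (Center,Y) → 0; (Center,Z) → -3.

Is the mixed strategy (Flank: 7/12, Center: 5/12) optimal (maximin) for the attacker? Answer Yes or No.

No

Against X this mix gives (7/12)·(-2) + (5/12)·(-1) = -19/12.
Against Y this mix gives (7/12)·6 + (5/12)·0 = 7/2.
Against Z this mix gives (7/12)·2 + (5/12)·(-3) = -1/12.
The defender will play X, holding the attacker to -19/12. Shifting weight toward the row that does better against X would raise this floor (the equalizing mix achieves -4/3 against both X and Z), so the proposed strategy is not optimal.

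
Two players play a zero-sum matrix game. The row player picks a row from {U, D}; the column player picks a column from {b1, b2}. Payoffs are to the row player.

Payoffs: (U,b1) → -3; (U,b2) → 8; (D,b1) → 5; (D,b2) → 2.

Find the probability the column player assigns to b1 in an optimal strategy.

Row minima: U → -3, D → 2; maximin = 2.
Column maxima: b1 → 5, b2 → 8; minimax = 5.
2 ≠ 5, so there is no saddle point; optimal play is mixed.
Let the row player play U with probability p. Expected payoff against b1: (-3)p + 5(1−p) = −8p + 5; against b2: 8p + 2(1−p) = 6p + 2.
Setting these equal: −8p + 5 = 6p + 2 ⇒ −14p = -3 ⇒ p = 3/14, and the value is (-8)·(3/14) + 5 = 23/7.
For the column player: with q = P(b1), equating U's and D's payoffs gives −11q + 8 = 3q + 2 ⇒ q = 3/7.

3/7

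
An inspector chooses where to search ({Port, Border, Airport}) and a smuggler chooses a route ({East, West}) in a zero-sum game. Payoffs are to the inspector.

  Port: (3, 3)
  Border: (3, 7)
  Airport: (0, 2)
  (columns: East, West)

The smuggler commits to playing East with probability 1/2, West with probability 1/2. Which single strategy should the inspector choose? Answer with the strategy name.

Border

Expected payoff of Port: (1/2)·3 + (1/2)·3 = 3.
Expected payoff of Border: (1/2)·3 + (1/2)·7 = 5.
Expected payoff of Airport: (1/2)·0 + (1/2)·2 = 1.
The largest is 5, so the inspector's best response is Border.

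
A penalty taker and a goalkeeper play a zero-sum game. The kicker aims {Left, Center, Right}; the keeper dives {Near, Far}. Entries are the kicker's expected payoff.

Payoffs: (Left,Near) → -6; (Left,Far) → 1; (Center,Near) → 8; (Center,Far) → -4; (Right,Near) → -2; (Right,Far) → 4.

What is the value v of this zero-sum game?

4/3

Row minima: Left → -6, Center → -4, Right → -2; maximin = -2.
Column maxima: Near → 8, Far → 4; minimax = 4.
-2 ≠ 4, so there is no saddle point; optimal play is mixed.
Left is strictly dominated by Right, so the kicker never plays it.
On the remaining 2×2 (Center, Right vs Near, Far):
Let the kicker play Center with probability p. Expected payoff against Near: 8p + (-2)(1−p) = 10p − 2; against Far: (-4)p + 4(1−p) = −8p + 4.
Setting these equal: 10p − 2 = −8p + 4 ⇒ 18p = 6 ⇒ p = 1/3, and the value is (10)·(1/3) − 2 = 4/3.
For the keeper: with q = P(Near), equating Center's and Right's payoffs gives 12q − 4 = −6q + 4 ⇒ q = 4/9.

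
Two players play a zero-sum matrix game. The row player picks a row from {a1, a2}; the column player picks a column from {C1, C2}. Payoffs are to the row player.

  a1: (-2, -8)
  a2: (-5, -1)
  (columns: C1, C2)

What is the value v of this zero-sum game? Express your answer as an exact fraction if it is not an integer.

-19/5

Row minima: a1 → -8, a2 → -5; maximin = -5.
Column maxima: C1 → -2, C2 → -1; minimax = -2.
-5 ≠ -2, so there is no saddle point; optimal play is mixed.
Let the row player play a1 with probability p. Expected payoff against C1: (-2)p + (-5)(1−p) = 3p − 5; against C2: (-8)p + (-1)(1−p) = −7p − 1.
Setting these equal: 3p − 5 = −7p − 1 ⇒ 10p = 4 ⇒ p = 2/5, and the value is (3)·(2/5) − 5 = -19/5.
For the column player: with q = P(C1), equating a1's and a2's payoffs gives 6q − 8 = −4q − 1 ⇒ q = 7/10.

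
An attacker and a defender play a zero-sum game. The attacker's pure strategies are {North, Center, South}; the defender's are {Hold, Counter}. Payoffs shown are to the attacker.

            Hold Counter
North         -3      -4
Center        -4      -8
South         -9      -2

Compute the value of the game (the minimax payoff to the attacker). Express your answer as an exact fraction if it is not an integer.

-15/4

Row minima: North → -4, Center → -8, South → -9; maximin = -4.
Column maxima: Hold → -3, Counter → -2; minimax = -3.
-4 ≠ -3, so there is no saddle point; optimal play is mixed.
Center is strictly dominated by North, so the attacker never plays it.
On the remaining 2×2 (North, South vs Hold, Counter):
Let the attacker play North with probability p. Expected payoff against Hold: (-3)p + (-9)(1−p) = 6p − 9; against Counter: (-4)p + (-2)(1−p) = −2p − 2.
Setting these equal: 6p − 9 = −2p − 2 ⇒ 8p = 7 ⇒ p = 7/8, and the value is (6)·(7/8) − 9 = -15/4.
For the defender: with q = P(Hold), equating North's and South's payoffs gives q − 4 = −7q − 2 ⇒ q = 1/4.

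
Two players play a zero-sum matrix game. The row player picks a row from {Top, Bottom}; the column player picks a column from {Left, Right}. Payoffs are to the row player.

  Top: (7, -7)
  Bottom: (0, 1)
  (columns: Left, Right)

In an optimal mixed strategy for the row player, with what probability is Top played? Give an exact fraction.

1/15

Row minima: Top → -7, Bottom → 0; maximin = 0.
Column maxima: Left → 7, Right → 1; minimax = 1.
0 ≠ 1, so there is no saddle point; optimal play is mixed.
Let the row player play Top with probability p. Expected payoff against Left: 7p + 0(1−p) = 7p; against Right: (-7)p + 1(1−p) = −8p + 1.
Setting these equal: 7p = −8p + 1 ⇒ 15p = 1 ⇒ p = 1/15, and the value is (7)·(1/15) = 7/15.
For the column player: with q = P(Left), equating Top's and Bottom's payoffs gives 14q − 7 = −q + 1 ⇒ q = 8/15.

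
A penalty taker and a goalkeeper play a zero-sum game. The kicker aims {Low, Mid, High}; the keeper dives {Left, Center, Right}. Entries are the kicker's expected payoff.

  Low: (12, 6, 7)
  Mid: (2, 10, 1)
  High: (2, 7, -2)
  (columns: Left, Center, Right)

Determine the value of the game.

32/5

Row minima: Low → 6, Mid → 1, High → -2; maximin = 6.
Column maxima: Left → 12, Center → 10, Right → 7; minimax = 7.
6 ≠ 7, so there is no saddle point; optimal play is mixed.
Left is strictly dominated by Right (it gives the kicker strictly more in every row), so the keeper never plays it.
With Left eliminated, High is strictly dominated by Mid (Mid gives the kicker strictly more in every remaining column), so the kicker never plays it.
On the remaining 2×2 (Low, Mid vs Center, Right):
Let the kicker play Low with probability p. Expected payoff against Center: 6p + 10(1−p) = −4p + 10; against Right: 7p + 1(1−p) = 6p + 1.
Setting these equal: −4p + 10 = 6p + 1 ⇒ −10p = -9 ⇒ p = 9/10, and the value is (-4)·(9/10) + 10 = 32/5.
For the keeper: with q = P(Center), equating Low's and Mid's payoffs gives −q + 7 = 9q + 1 ⇒ q = 3/5.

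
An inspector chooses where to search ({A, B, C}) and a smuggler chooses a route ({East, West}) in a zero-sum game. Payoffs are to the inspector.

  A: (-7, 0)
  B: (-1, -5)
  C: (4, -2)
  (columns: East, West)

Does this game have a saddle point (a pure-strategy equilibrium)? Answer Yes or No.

No

Row minima: A → -7, B → -5, C → -2; maximin = -2.
Column maxima: East → 4, West → 0; minimax = 0.
-2 ≠ 0, so no pure-strategy equilibrium exists.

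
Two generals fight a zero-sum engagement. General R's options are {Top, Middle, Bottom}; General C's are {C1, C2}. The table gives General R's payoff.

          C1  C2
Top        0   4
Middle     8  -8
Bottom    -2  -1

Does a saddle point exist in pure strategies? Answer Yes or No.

Row minima: Top → 0, Middle → -8, Bottom → -2; maximin = 0.
Column maxima: C1 → 8, C2 → 4; minimax = 4.
0 ≠ 4, so no pure-strategy equilibrium exists.

No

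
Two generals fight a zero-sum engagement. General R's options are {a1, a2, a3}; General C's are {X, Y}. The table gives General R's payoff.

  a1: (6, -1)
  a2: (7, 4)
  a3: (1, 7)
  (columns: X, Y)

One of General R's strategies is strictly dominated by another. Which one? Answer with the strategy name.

a1

a2 gives a strictly higher payoff than a1 against every column: 7 > 6, 4 > -1.
So a1 is strictly dominated and General R never plays it.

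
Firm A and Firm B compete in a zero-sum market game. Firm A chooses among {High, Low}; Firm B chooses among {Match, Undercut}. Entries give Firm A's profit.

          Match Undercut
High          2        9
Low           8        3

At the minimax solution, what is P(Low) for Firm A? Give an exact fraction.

Row minima: High → 2, Low → 3; maximin = 3.
Column maxima: Match → 8, Undercut → 9; minimax = 8.
3 ≠ 8, so there is no saddle point; optimal play is mixed.
Let Firm A play High with probability p. Expected payoff against Match: 2p + 8(1−p) = −6p + 8; against Undercut: 9p + 3(1−p) = 6p + 3.
Setting these equal: −6p + 8 = 6p + 3 ⇒ −12p = -5 ⇒ p = 5/12, and the value is (-6)·(5/12) + 8 = 11/2.
For Firm B: with q = P(Match), equating High's and Low's payoffs gives −7q + 9 = 5q + 3 ⇒ q = 1/2.

7/12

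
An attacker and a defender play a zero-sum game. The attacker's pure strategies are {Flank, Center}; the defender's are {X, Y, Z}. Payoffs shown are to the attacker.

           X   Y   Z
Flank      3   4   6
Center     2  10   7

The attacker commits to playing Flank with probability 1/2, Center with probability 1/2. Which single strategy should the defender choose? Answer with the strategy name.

If the defender plays X, the attacker's expected payoff is (1/2)·3 + (1/2)·2 = 5/2.
If the defender plays Y, the attacker's expected payoff is (1/2)·4 + (1/2)·10 = 7.
If the defender plays Z, the attacker's expected payoff is (1/2)·6 + (1/2)·7 = 13/2.
The defender minimizes the attacker's payoff; the smallest is 5/2, so the best response is X.

X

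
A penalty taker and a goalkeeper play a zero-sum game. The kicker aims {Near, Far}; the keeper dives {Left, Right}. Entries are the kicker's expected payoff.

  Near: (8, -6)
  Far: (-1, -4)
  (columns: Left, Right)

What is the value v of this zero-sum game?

-4

Row minima: Near → -6, Far → -4; maximin = -4.
Column maxima: Left → 8, Right → -4; minimax = -4.
Since maximin = minimax = -4, there is a saddle point and the value is -4.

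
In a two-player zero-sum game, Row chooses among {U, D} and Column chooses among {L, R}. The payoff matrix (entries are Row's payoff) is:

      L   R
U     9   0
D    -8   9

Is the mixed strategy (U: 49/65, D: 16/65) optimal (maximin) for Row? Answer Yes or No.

No

Against L this mix gives (49/65)·9 + (16/65)·(-8) = 313/65.
Against R this mix gives (49/65)·0 + (16/65)·9 = 144/65.
Column will play R, holding Row to 144/65. Shifting weight toward the row that does better against R would raise this floor (the equalizing mix achieves 81/26 against both R and L), so the proposed strategy is not optimal.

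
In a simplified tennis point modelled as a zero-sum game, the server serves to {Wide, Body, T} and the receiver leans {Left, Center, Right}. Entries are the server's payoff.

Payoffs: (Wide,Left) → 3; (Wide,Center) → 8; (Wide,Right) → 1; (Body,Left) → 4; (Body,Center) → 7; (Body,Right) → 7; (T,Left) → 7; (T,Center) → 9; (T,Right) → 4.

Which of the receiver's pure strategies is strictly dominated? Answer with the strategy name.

Left holds the server's payoff strictly below Center in every row: 3 < 8, 4 < 7, 7 < 9.
So Center is strictly dominated for the receiver.

Center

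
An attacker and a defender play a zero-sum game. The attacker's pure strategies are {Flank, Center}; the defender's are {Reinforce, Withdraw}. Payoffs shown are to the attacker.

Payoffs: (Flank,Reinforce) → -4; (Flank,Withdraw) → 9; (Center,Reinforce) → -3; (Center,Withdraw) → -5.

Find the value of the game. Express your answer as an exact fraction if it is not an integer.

Row minima: Flank → -4, Center → -5; maximin = -4.
Column maxima: Reinforce → -3, Withdraw → 9; minimax = -3.
-4 ≠ -3, so there is no saddle point; optimal play is mixed.
Let the attacker play Flank with probability p. Expected payoff against Reinforce: (-4)p + (-3)(1−p) = −p − 3; against Withdraw: 9p + (-5)(1−p) = 14p − 5.
Setting these equal: −p − 3 = 14p − 5 ⇒ −15p = -2 ⇒ p = 2/15, and the value is (-1)·(2/15) − 3 = -47/15.
For the defender: with q = P(Reinforce), equating Flank's and Center's payoffs gives −13q + 9 = 2q − 5 ⇒ q = 14/15.

-47/15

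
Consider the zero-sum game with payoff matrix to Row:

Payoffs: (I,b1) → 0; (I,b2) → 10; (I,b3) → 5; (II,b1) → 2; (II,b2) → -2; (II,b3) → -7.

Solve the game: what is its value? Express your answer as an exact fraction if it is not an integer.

Row minima: I → 0, II → -7; maximin = 0.
Column maxima: b1 → 2, b2 → 10, b3 → 5; minimax = 2.
0 ≠ 2, so there is no saddle point; optimal play is mixed.
b2 is strictly dominated by b3 (it gives Row strictly more in every row), so Column never plays it.
On the remaining 2×2 (I, II vs b1, b3):
Let Row play I with probability p. Expected payoff against b1: 0p + 2(1−p) = −2p + 2; against b3: 5p + (-7)(1−p) = 12p − 7.
Setting these equal: −2p + 2 = 12p − 7 ⇒ −14p = -9 ⇒ p = 9/14, and the value is (-2)·(9/14) + 2 = 5/7.
For Column: with q = P(b1), equating I's and II's payoffs gives −5q + 5 = 9q − 7 ⇒ q = 6/7.

5/7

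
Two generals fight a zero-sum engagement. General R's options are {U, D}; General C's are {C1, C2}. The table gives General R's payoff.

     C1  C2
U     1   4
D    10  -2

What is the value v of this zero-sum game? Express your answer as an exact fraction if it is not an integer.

14/5

Row minima: U → 1, D → -2; maximin = 1.
Column maxima: C1 → 10, C2 → 4; minimax = 4.
1 ≠ 4, so there is no saddle point; optimal play is mixed.
Let General R play U with probability p. Expected payoff against C1: 1p + 10(1−p) = −9p + 10; against C2: 4p + (-2)(1−p) = 6p − 2.
Setting these equal: −9p + 10 = 6p − 2 ⇒ −15p = -12 ⇒ p = 4/5, and the value is (-9)·(4/5) + 10 = 14/5.
For General C: with q = P(C1), equating U's and D's payoffs gives −3q + 4 = 12q − 2 ⇒ q = 2/5.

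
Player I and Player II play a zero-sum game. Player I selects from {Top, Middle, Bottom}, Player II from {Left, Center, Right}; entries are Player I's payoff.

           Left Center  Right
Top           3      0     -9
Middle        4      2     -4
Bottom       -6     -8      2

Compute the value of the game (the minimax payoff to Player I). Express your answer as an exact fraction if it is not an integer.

Row minima: Top → -9, Middle → -4, Bottom → -8; maximin = -4.
Column maxima: Left → 4, Center → 2, Right → 2; minimax = 2.
-4 ≠ 2, so there is no saddle point; optimal play is mixed.
Top is strictly dominated by Middle, so Player I never plays it.
Left is strictly dominated by Center (it gives Player I strictly more in every row), so Player II never plays it.
On the remaining 2×2 (Middle, Bottom vs Center, Right):
Let Player I play Middle with probability p. Expected payoff against Center: 2p + (-8)(1−p) = 10p − 8; against Right: (-4)p + 2(1−p) = −6p + 2.
Setting these equal: 10p − 8 = −6p + 2 ⇒ 16p = 10 ⇒ p = 5/8, and the value is (10)·(5/8) − 8 = -7/4.
For Player II: with q = P(Center), equating Middle's and Bottom's payoffs gives 6q − 4 = −10q + 2 ⇒ q = 3/8.

-7/4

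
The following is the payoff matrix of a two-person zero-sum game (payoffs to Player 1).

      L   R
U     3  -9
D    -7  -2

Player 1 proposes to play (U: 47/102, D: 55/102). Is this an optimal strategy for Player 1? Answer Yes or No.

No

Against L this mix gives (47/102)·3 + (55/102)·(-7) = -122/51.
Against R this mix gives (47/102)·(-9) + (55/102)·(-2) = -533/102.
Player 2 will play R, holding Player 1 to -533/102. Shifting weight toward the row that does better against R would raise this floor (the equalizing mix achieves -69/17 against both R and L), so the proposed strategy is not optimal.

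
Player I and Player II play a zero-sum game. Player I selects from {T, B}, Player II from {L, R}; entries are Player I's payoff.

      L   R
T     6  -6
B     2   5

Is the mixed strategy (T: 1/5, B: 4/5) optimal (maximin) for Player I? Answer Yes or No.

Yes

Against L this mix gives (1/5)·6 + (4/5)·2 = 14/5.
Against R this mix gives (1/5)·(-6) + (4/5)·5 = 14/5.
All of Player II's active replies (L, R) yield 14/5, and no column does worse for Player I. The mix makes Player II indifferent and guarantees 14/5, so it is optimal.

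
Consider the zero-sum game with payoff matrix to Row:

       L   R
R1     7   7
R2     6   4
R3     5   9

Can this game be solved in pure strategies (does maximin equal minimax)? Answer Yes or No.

Yes

Row minima: R1 → 7, R2 → 4, R3 → 5; maximin = 7.
Column maxima: L → 7, R → 9; minimax = 7.
maximin = minimax = 7, so a saddle point exists.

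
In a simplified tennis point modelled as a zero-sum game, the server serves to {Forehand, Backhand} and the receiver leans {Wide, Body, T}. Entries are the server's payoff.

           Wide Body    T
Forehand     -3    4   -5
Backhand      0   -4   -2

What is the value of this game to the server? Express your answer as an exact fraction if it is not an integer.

-28/11

Row minima: Forehand → -5, Backhand → -4; maximin = -4.
Column maxima: Wide → 0, Body → 4, T → -2; minimax = -2.
-4 ≠ -2, so there is no saddle point; optimal play is mixed.
Wide is strictly dominated by T (it gives the server strictly more in every row), so the receiver never plays it.
On the remaining 2×2 (Forehand, Backhand vs Body, T):
Let the server play Forehand with probability p. Expected payoff against Body: 4p + (-4)(1−p) = 8p − 4; against T: (-5)p + (-2)(1−p) = −3p − 2.
Setting these equal: 8p − 4 = −3p − 2 ⇒ 11p = 2 ⇒ p = 2/11, and the value is (8)·(2/11) − 4 = -28/11.
For the receiver: with q = P(Body), equating Forehand's and Backhand's payoffs gives 9q − 5 = −2q − 2 ⇒ q = 3/11.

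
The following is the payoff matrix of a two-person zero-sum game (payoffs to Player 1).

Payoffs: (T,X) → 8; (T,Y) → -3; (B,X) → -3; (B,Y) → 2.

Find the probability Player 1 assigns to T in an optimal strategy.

Row minima: T → -3, B → -3; maximin = -3.
Column maxima: X → 8, Y → 2; minimax = 2.
-3 ≠ 2, so there is no saddle point; optimal play is mixed.
Let Player 1 play T with probability p. Expected payoff against X: 8p + (-3)(1−p) = 11p − 3; against Y: (-3)p + 2(1−p) = −5p + 2.
Setting these equal: 11p − 3 = −5p + 2 ⇒ 16p = 5 ⇒ p = 5/16, and the value is (11)·(5/16) − 3 = 7/16.
For Player 2: with q = P(X), equating T's and B's payoffs gives 11q − 3 = −5q + 2 ⇒ q = 5/16.

5/16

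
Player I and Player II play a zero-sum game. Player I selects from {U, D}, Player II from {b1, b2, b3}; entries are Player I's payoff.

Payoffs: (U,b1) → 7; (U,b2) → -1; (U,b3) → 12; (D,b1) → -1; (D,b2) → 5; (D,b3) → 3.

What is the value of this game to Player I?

17/7

Row minima: U → -1, D → -1; maximin = -1.
Column maxima: b1 → 7, b2 → 5, b3 → 12; minimax = 5.
-1 ≠ 5, so there is no saddle point; optimal play is mixed.
b3 is strictly dominated by b1 (it gives Player I strictly more in every row), so Player II never plays it.
On the remaining 2×2 (U, D vs b1, b2):
Let Player I play U with probability p. Expected payoff against b1: 7p + (-1)(1−p) = 8p − 1; against b2: (-1)p + 5(1−p) = −6p + 5.
Setting these equal: 8p − 1 = −6p + 5 ⇒ 14p = 6 ⇒ p = 3/7, and the value is (8)·(3/7) − 1 = 17/7.
For Player II: with q = P(b1), equating U's and D's payoffs gives 8q − 1 = −6q + 5 ⇒ q = 3/7.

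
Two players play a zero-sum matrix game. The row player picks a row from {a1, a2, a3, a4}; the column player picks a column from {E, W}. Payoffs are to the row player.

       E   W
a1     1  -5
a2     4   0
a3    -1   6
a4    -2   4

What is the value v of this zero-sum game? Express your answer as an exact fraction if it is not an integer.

Row minima: a1 → -5, a2 → 0, a3 → -1, a4 → -2; maximin = 0.
Column maxima: E → 4, W → 6; minimax = 4.
0 ≠ 4, so there is no saddle point; optimal play is mixed.
a1 is strictly dominated by a2, so the row player never plays it.
a4 is strictly dominated by a3, so the row player never plays it.
On the remaining 2×2 (a2, a3 vs E, W):
Let the row player play a2 with probability p. Expected payoff against E: 4p + (-1)(1−p) = 5p − 1; against W: 0p + 6(1−p) = −6p + 6.
Setting these equal: 5p − 1 = −6p + 6 ⇒ 11p = 7 ⇒ p = 7/11, and the value is (5)·(7/11) − 1 = 24/11.
For the column player: with q = P(E), equating a2's and a3's payoffs gives 4q = −7q + 6 ⇒ q = 6/11.

24/11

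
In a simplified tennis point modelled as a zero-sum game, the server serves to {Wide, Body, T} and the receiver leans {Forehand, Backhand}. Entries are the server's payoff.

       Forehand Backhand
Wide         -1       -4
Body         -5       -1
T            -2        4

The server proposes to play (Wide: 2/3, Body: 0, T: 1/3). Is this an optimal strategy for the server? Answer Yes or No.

Yes

Against Forehand this mix gives (2/3)·(-1) + (1/3)·(-2) = -4/3.
Against Backhand this mix gives (2/3)·(-4) + (1/3)·4 = -4/3.
All of the receiver's active replies (Forehand, Backhand) yield -4/3, and no column does worse for the server. The mix makes the receiver indifferent and guarantees -4/3, so it is optimal.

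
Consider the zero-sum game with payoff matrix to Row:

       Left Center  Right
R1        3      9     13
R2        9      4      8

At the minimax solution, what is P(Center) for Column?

6/11

Row minima: R1 → 3, R2 → 4; maximin = 4.
Column maxima: Left → 9, Center → 9, Right → 13; minimax = 9.
4 ≠ 9, so there is no saddle point; optimal play is mixed.
Right is strictly dominated by Center (it gives Row strictly more in every row), so Column never plays it.
On the remaining 2×2 (R1, R2 vs Left, Center):
Let Row play R1 with probability p. Expected payoff against Left: 3p + 9(1−p) = −6p + 9; against Center: 9p + 4(1−p) = 5p + 4.
Setting these equal: −6p + 9 = 5p + 4 ⇒ −11p = -5 ⇒ p = 5/11, and the value is (-6)·(5/11) + 9 = 69/11.
For Column: with q = P(Left), equating R1's and R2's payoffs gives −6q + 9 = 5q + 4 ⇒ q = 5/11.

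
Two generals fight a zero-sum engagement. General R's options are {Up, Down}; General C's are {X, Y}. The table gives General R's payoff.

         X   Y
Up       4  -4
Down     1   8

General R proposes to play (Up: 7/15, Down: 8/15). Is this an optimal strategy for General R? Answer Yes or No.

Yes

Against X this mix gives (7/15)·4 + (8/15)·1 = 12/5.
Against Y this mix gives (7/15)·(-4) + (8/15)·8 = 12/5.
All of General C's active replies (X, Y) yield 12/5, and no column does worse for General R. The mix makes General C indifferent and guarantees 12/5, so it is optimal.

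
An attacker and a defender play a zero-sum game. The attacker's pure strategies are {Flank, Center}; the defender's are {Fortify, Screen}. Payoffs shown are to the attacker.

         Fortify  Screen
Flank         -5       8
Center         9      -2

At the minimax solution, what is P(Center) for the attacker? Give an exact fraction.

Row minima: Flank → -5, Center → -2; maximin = -2.
Column maxima: Fortify → 9, Screen → 8; minimax = 8.
-2 ≠ 8, so there is no saddle point; optimal play is mixed.
Let the attacker play Flank with probability p. Expected payoff against Fortify: (-5)p + 9(1−p) = −14p + 9; against Screen: 8p + (-2)(1−p) = 10p − 2.
Setting these equal: −14p + 9 = 10p − 2 ⇒ −24p = -11 ⇒ p = 11/24, and the value is (-14)·(11/24) + 9 = 31/12.
For the defender: with q = P(Fortify), equating Flank's and Center's payoffs gives −13q + 8 = 11q − 2 ⇒ q = 5/12.

13/24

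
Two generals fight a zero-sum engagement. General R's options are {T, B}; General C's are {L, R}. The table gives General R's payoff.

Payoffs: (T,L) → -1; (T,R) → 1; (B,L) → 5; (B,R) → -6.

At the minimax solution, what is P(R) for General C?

6/13

Row minima: T → -1, B → -6; maximin = -1.
Column maxima: L → 5, R → 1; minimax = 1.
-1 ≠ 1, so there is no saddle point; optimal play is mixed.
Let General R play T with probability p. Expected payoff against L: (-1)p + 5(1−p) = −6p + 5; against R: 1p + (-6)(1−p) = 7p − 6.
Setting these equal: −6p + 5 = 7p − 6 ⇒ −13p = -11 ⇒ p = 11/13, and the value is (-6)·(11/13) + 5 = -1/13.
For General C: with q = P(L), equating T's and B's payoffs gives −2q + 1 = 11q − 6 ⇒ q = 7/13.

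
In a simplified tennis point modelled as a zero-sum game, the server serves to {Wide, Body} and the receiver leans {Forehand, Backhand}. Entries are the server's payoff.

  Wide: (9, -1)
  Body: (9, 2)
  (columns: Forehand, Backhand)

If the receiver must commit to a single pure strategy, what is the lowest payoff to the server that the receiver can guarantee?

Column maxima: Forehand → 9, Backhand → 2.
The smallest of these is 2.

2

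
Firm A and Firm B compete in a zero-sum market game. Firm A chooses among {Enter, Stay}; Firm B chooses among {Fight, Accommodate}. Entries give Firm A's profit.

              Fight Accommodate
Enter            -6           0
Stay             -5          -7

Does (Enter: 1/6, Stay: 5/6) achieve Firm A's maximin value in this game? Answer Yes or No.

No

Against Fight this mix gives (1/6)·(-6) + (5/6)·(-5) = -31/6.
Against Accommodate this mix gives (1/6)·0 + (5/6)·(-7) = -35/6.
Firm B will play Accommodate, holding Firm A to -35/6. Shifting weight toward the row that does better against Accommodate would raise this floor (the equalizing mix achieves -21/4 against both Accommodate and Fight), so the proposed strategy is not optimal.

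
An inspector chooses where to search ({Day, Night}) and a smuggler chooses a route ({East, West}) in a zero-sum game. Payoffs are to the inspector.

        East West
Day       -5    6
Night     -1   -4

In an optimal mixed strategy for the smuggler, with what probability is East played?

Row minima: Day → -5, Night → -4; maximin = -4.
Column maxima: East → -1, West → 6; minimax = -1.
-4 ≠ -1, so there is no saddle point; optimal play is mixed.
Let the inspector play Day with probability p. Expected payoff against East: (-5)p + (-1)(1−p) = −4p − 1; against West: 6p + (-4)(1−p) = 10p − 4.
Setting these equal: −4p − 1 = 10p − 4 ⇒ −14p = -3 ⇒ p = 3/14, and the value is (-4)·(3/14) − 1 = -13/7.
For the smuggler: with q = P(East), equating Day's and Night's payoffs gives −11q + 6 = 3q − 4 ⇒ q = 5/7.

5/7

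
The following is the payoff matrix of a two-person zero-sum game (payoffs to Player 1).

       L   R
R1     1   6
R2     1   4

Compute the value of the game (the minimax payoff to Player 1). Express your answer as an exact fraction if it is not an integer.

1

Row minima: R1 → 1, R2 → 1; maximin = 1.
Column maxima: L → 1, R → 6; minimax = 1.
Since maximin = minimax = 1, there is a saddle point and the value is 1.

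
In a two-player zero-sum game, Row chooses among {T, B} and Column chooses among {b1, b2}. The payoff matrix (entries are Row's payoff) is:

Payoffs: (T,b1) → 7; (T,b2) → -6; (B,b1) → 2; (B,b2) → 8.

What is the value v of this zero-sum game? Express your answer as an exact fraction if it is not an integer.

68/19

Row minima: T → -6, B → 2; maximin = 2.
Column maxima: b1 → 7, b2 → 8; minimax = 7.
2 ≠ 7, so there is no saddle point; optimal play is mixed.
Let Row play T with probability p. Expected payoff against b1: 7p + 2(1−p) = 5p + 2; against b2: (-6)p + 8(1−p) = −14p + 8.
Setting these equal: 5p + 2 = −14p + 8 ⇒ 19p = 6 ⇒ p = 6/19, and the value is (5)·(6/19) + 2 = 68/19.
For Column: with q = P(b1), equating T's and B's payoffs gives 13q − 6 = −6q + 8 ⇒ q = 14/19.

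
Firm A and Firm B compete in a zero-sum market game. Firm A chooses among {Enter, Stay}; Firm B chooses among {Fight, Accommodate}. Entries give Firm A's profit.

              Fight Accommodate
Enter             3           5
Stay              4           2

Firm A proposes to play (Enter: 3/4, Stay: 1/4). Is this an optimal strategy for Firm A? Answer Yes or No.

No

Against Fight this mix gives (3/4)·3 + (1/4)·4 = 13/4.
Against Accommodate this mix gives (3/4)·5 + (1/4)·2 = 17/4.
Firm B will play Fight, holding Firm A to 13/4. Shifting weight toward the row that does better against Fight would raise this floor (the equalizing mix achieves 7/2 against both Fight and Accommodate), so the proposed strategy is not optimal.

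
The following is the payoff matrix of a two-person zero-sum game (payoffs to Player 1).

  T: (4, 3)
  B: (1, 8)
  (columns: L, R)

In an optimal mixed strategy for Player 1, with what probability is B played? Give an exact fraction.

Row minima: T → 3, B → 1; maximin = 3.
Column maxima: L → 4, R → 8; minimax = 4.
3 ≠ 4, so there is no saddle point; optimal play is mixed.
Let Player 1 play T with probability p. Expected payoff against L: 4p + 1(1−p) = 3p + 1; against R: 3p + 8(1−p) = −5p + 8.
Setting these equal: 3p + 1 = −5p + 8 ⇒ 8p = 7 ⇒ p = 7/8, and the value is (3)·(7/8) + 1 = 29/8.
For Player 2: with q = P(L), equating T's and B's payoffs gives q + 3 = −7q + 8 ⇒ q = 5/8.

1/8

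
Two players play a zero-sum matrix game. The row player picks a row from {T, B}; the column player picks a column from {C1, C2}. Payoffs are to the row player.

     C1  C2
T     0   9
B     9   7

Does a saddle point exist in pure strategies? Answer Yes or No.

Row minima: T → 0, B → 7; maximin = 7.
Column maxima: C1 → 9, C2 → 9; minimax = 9.
7 ≠ 9, so no pure-strategy equilibrium exists.

No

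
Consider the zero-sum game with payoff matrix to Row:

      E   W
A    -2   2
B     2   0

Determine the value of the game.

Row minima: A → -2, B → 0; maximin = 0.
Column maxima: E → 2, W → 2; minimax = 2.
0 ≠ 2, so there is no saddle point; optimal play is mixed.
Let Row play A with probability p. Expected payoff against E: (-2)p + 2(1−p) = −4p + 2; against W: 2p + 0(1−p) = 2p.
Setting these equal: −4p + 2 = 2p ⇒ −6p = -2 ⇒ p = 1/3, and the value is (-4)·(1/3) + 2 = 2/3.
For Column: with q = P(E), equating A's and B's payoffs gives −4q + 2 = 2q ⇒ q = 1/3.

2/3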